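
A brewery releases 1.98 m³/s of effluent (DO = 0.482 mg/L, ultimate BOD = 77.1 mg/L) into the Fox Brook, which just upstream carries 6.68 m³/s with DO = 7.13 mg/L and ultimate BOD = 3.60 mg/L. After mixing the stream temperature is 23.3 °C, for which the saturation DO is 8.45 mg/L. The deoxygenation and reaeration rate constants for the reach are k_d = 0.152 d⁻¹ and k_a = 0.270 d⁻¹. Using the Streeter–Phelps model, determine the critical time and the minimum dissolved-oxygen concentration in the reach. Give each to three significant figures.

Mixed DO = (6.68×7.13 + 1.98×0.482)/(6.68+1.98) = 48.58/8.660 = 5.610 mg/L.
Mixed L₀ = (6.68×3.60 + 1.98×77.1)/(8.660) = 176.7/8.660 = 20.40 mg/L.
Initial deficit D₀ = C_s − DO₀ = 8.45 − 5.610 = 2.840 mg/L.
t_c = (1/0.1180) ln[(0.270/0.152)(1 − 2.840×0.1180/(0.152×20.40))] = 8.475 × ln(1.584) = 3.900 d.
D_c = (0.152/0.270) × 20.40 × e^(−0.152×3.900) = 0.5630 × 20.40 × 0.5528 = 6.350 mg/L.
Minimum DO = 8.45 − 6.350 = 2.100 mg/L.

t_c ≈ 3.90 d; minimum DO ≈ 2.10 mg/L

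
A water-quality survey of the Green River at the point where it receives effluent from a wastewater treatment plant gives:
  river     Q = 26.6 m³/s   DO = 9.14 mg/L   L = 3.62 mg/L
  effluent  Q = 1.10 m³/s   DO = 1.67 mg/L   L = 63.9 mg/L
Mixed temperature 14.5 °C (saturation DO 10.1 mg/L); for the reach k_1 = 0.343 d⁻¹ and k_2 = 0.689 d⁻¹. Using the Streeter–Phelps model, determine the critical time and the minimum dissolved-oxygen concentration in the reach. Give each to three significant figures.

t_c ≈ 1.33 d; minimum DO ≈ 8.20 mg/L

Mixed DO = (26.6×9.14 + 1.10×1.67)/(26.6+1.10) = 245.0/27.70 = 8.843 mg/L.
Mixed L₀ = (26.6×3.62 + 1.10×63.9)/(27.70) = 166.6/27.70 = 6.014 mg/L.
Initial deficit D₀ = C_s − DO₀ = 10.1 − 8.843 = 1.257 mg/L.
t_c = (1/0.3460) ln[(0.689/0.343)(1 − 1.257×0.3460/(0.343×6.014))] = 2.890 × ln(1.585) = 1.332 d.
D_c = (0.343/0.689) × 6.014 × e^(−0.343×1.332) = 0.4978 × 6.014 × 0.6333 = 1.896 mg/L.
Minimum DO = 10.1 − 1.896 = 8.204 mg/L.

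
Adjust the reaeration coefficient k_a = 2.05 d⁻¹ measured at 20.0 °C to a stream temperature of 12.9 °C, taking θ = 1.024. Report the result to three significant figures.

k_a ≈ 1.73 d⁻¹

k_a(T₂) = k_a(T₁) · θ^(T₂−T₁) = 2.05 × 1.024^(12.9−20.0)
= 2.05 × 1.024^-7.10 = 2.05 × 0.8450 = 1.732 d⁻¹.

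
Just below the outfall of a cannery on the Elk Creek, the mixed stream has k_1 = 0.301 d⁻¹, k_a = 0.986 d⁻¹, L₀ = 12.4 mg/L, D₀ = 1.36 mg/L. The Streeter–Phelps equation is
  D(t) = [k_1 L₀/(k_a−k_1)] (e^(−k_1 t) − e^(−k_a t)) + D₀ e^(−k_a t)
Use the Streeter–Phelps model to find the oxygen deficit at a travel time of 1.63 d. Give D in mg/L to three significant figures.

D ≈ 2.52 mg/L

k_1 L₀/(k_a−k_1) = 0.301×12.4/(0.986−0.301) = 3.732/0.6850 = 5.449 mg/L.
e^(−k_1 t) = e^(−0.301×1.630) = 0.6122; e^(−k_a t) = e^(−0.986×1.630) = 0.2005.
D = 5.449 × (0.6122 − 0.2005) + 1.36 × 0.2005 = 2.244 + 0.2726 = 2.516 mg/L.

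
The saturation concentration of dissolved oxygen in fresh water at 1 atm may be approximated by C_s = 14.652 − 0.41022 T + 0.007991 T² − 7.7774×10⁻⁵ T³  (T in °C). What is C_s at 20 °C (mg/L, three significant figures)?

C_s ≈ 9.02 mg/L

C_s = 14.652 − 0.41022×20 + 0.007991×20² − 7.7774×10⁻⁵×20³ = 9.022 mg/L.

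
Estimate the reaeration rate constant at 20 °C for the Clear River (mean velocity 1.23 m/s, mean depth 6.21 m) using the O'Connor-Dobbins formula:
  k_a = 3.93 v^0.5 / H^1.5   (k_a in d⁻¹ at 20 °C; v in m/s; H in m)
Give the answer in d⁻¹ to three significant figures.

k_a = 3.93 × 1.23^0.5 / 6.21^1.5 = 3.93 × 1.109 / 15.48 = 0.2816 d⁻¹.

k_a ≈ 0.282 d⁻¹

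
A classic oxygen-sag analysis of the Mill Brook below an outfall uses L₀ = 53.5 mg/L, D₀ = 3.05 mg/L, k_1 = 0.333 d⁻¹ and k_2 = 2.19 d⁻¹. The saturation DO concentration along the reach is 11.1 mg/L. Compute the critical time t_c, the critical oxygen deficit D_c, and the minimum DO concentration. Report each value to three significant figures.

t_c ≈ 0.808 d; D_c ≈ 6.22 mg/L; min DO ≈ 4.88 mg/L

At the critical point dD/dt = 0, so k_1 L₀ e^(−k_1 t) = k_2 D. Substituting D(t) from the Streeter–Phelps equation and solving for t gives
t_c = ln[(k_2/k_1)(1 − D₀(k_2−k_1)/(k_1 L₀))] / (k_2−k_1).
Here k_2−k_1 = 1.857 d⁻¹ and 1 − D₀(k_2−k_1)/(k_1 L₀) = 1 − 3.05×1.857/(0.333×53.5) = 0.6821, so
t_c = ln(6.577 × 0.6821) / 1.857 = 1.501 / 1.857 = 0.8082 d.
L(t_c) = L₀ e^(−k_1 t_c) = 53.5 × 0.7640 = 40.88 mg/L, and at the critical point k_2 D_c = k_1 L, so D_c = (0.333/2.19) × 40.88 = 6.215 mg/L.
Minimum DO = C_s − D_c = 11.1 − 6.215 = 4.885 mg/L.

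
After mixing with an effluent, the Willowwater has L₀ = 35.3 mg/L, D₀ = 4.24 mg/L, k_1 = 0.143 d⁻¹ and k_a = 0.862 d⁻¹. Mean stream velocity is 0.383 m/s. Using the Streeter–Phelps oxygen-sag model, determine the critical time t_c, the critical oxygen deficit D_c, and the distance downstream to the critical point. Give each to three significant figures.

t_c ≈ 1.21 d; D_c ≈ 4.93 mg/L; x_c ≈ 40.1 km

At the critical point dD/dt = 0, so k_1 L₀ e^(−k_1 t) = k_a D. Substituting D(t) from the Streeter–Phelps equation and solving for t gives
t_c = ln[(k_a/k_1)(1 − D₀(k_a−k_1)/(k_1 L₀))] / (k_a−k_1).
Here k_a−k_1 = 0.7190 d⁻¹ and 1 − D₀(k_a−k_1)/(k_1 L₀) = 1 − 4.24×0.7190/(0.143×35.3) = 0.3961, so
t_c = ln(6.028 × 0.3961) / 0.7190 = 0.8703 / 0.7190 = 1.210 d.
D_c = (k_1/k_a) L₀ e^(−k_1 t_c) = (0.143/0.862) × 35.3 × e^(−0.143×1.210) = 0.1659 × 35.3 × 0.8411 = 4.925 mg/L.
x_c = v t_c = 0.383 m/s × 1.210 d × 86400 s/d = 40050 m ≈ 40.1 km.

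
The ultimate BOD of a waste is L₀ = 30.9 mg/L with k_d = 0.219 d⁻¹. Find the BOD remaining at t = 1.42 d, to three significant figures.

L ≈ 22.6 mg/L

L_t = L₀ e^(−k_d t) = 30.9 × e^(−0.219×1.42) = 30.9 × 0.7327 = 22.64 mg/L.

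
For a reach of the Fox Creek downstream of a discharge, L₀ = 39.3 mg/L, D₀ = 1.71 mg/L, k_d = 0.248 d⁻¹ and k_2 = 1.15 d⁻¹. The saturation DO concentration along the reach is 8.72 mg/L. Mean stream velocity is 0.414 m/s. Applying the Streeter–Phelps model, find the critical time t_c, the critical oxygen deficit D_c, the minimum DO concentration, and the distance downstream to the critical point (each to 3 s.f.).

At the critical point dD/dt = 0, so k_d L₀ e^(−k_d t) = k_2 D. Substituting D(t) from the Streeter–Phelps equation and solving for t gives
t_c = ln[(k_2/k_d)(1 − D₀(k_2−k_d)/(k_d L₀))] / (k_2−k_d).
Here k_2−k_d = 0.9020 d⁻¹ and 1 − D₀(k_2−k_d)/(k_d L₀) = 1 − 1.71×0.9020/(0.248×39.3) = 0.8417, so
t_c = ln(4.637 × 0.8417) / 0.9020 = 1.362 / 0.9020 = 1.510 d.
L(t_c) = L₀ e^(−k_d t_c) = 39.3 × 0.6877 = 27.03 mg/L, and at the critical point k_2 D_c = k_d L, so D_c = (0.248/1.15) × 27.03 = 5.828 mg/L.
Minimum DO = C_s − D_c = 8.72 − 5.828 = 2.892 mg/L.
x_c = v t_c = 0.414 m/s × 1.510 d × 86400 s/d = 54000 m ≈ 54.0 km.

t_c ≈ 1.51 d; D_c ≈ 5.83 mg/L; min DO ≈ 2.89 mg/L; x_c ≈ 54.0 km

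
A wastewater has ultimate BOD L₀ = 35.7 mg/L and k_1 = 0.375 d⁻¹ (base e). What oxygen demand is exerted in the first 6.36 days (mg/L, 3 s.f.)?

y ≈ 32.4 mg/L

y_t = L₀(1 − e^(−k_1 t)) = 35.7 × (1 − e^(−0.375×6.36))
= 35.7 × (1 − 0.09209) = 35.7 × 0.9079 = 32.41 mg/L.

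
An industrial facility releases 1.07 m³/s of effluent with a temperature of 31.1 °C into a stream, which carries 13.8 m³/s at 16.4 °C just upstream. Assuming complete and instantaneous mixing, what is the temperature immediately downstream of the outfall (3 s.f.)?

17.5 °C

Flow-weighted mixing: C = (Q_r C_r + Q_w C_w)/(Q_r + Q_w)
= (13.8×16.4 + 1.07×31.1)/(13.8 + 1.07) = 259.6/14.87 = 17.46 °C.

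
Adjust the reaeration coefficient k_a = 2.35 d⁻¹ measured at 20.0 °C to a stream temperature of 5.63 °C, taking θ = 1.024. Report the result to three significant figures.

k_a(T₂) = k_a(T₁) · θ^(T₂−T₁) = 2.35 × 1.024^(5.63−20.0)
= 2.35 × 1.024^-14.4 = 2.35 × 0.7112 = 1.671 d⁻¹.

k_a ≈ 1.67 d⁻¹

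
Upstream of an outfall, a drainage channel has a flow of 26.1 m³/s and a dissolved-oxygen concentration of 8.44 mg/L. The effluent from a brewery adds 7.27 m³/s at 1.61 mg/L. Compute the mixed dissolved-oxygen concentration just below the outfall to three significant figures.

6.95 mg/L

Flow-weighted mixing: C = (Q_r C_r + Q_w C_w)/(Q_r + Q_w)
= (26.1×8.44 + 7.27×1.61)/(26.1 + 7.27) = 232.0/33.37 = 6.952 mg/L.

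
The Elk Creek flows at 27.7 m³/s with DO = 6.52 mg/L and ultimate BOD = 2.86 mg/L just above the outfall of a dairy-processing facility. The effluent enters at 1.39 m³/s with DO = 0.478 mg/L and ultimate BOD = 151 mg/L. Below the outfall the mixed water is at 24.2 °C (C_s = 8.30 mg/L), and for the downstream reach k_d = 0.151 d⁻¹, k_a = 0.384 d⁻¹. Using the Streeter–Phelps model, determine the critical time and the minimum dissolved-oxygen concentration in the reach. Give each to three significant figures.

t_c ≈ 2.34 d; minimum DO ≈ 5.56 mg/L

Mixed DO = (27.7×6.52 + 1.39×0.478)/(27.7+1.39) = 181.3/29.09 = 6.231 mg/L.
Mixed L₀ = (27.7×2.86 + 1.39×151)/(29.09) = 289.1/29.09 = 9.939 mg/L.
Initial deficit D₀ = C_s − DO₀ = 8.30 − 6.231 = 2.069 mg/L.
t_c = (1/0.2330) ln[(0.384/0.151)(1 − 2.069×0.2330/(0.151×9.939))] = 4.292 × ln(1.726) = 2.343 d.
D_c = (0.151/0.384) × 9.939 × e^(−0.151×2.343) = 0.3932 × 9.939 × 0.7020 = 2.744 mg/L.
Minimum DO = 8.30 − 2.744 = 5.556 mg/L.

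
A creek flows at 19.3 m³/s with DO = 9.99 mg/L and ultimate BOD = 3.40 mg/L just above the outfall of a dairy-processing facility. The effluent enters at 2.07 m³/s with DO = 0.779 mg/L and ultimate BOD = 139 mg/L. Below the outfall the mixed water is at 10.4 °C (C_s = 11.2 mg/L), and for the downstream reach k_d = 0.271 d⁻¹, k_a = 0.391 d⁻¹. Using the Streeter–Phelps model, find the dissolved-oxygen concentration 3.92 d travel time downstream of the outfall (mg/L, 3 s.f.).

DO ≈ 5.90 mg/L

Mixed DO = (19.3×9.99 + 2.07×0.779)/(19.3+2.07) = 194.4/21.37 = 9.098 mg/L.
Mixed L₀ = (19.3×3.40 + 2.07×139)/(21.37) = 353.3/21.37 = 16.53 mg/L.
Initial deficit D₀ = C_s − DO₀ = 11.2 − 9.098 = 2.102 mg/L.
D(3.92) = [0.271×16.53/(0.391−0.271)](e^(−0.271×3.92) − e^(−0.391×3.92)) + 2.102 e^(−0.391×3.92)
= 37.34 × (0.3457 − 0.2159) + 2.102 × 0.2159 = 5.297 mg/L.
DO = 11.2 − 5.297 = 5.903 mg/L.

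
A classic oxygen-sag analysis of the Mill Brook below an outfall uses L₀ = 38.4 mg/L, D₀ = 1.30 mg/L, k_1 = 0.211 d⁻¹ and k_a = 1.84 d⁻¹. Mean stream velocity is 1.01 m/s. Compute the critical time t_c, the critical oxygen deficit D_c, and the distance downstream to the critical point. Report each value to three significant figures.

At the critical point dD/dt = 0, so k_1 L₀ e^(−k_1 t) = k_a D. Substituting D(t) from the Streeter–Phelps equation and solving for t gives
t_c = ln[(k_a/k_1)(1 − D₀(k_a−k_1)/(k_1 L₀))] / (k_a−k_1).
Here k_a−k_1 = 1.629 d⁻¹ and 1 − D₀(k_a−k_1)/(k_1 L₀) = 1 − 1.30×1.629/(0.211×38.4) = 0.7386, so
t_c = ln(8.720 × 0.7386) / 1.629 = 1.863 / 1.629 = 1.143 d.
D_c = (k_1/k_a) L₀ e^(−k_1 t_c) = (0.211/1.84) × 38.4 × e^(−0.211×1.143) = 0.1147 × 38.4 × 0.7856 = 3.459 mg/L.
x_c = v t_c = 1.01 m/s × 1.143 d × 86400 s/d = 99780 m ≈ 99.8 km.

t_c ≈ 1.14 d; D_c ≈ 3.46 mg/L; x_c ≈ 99.8 km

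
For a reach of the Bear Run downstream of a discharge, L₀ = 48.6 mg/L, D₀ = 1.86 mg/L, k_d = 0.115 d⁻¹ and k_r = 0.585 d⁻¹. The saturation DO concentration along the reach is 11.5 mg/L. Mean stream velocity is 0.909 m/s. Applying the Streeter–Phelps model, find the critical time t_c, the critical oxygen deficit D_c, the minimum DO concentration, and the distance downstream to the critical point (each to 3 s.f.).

With k_r/k_d = 5.087 and 1 − D₀(k_r−k_d)/(k_d L₀) = 0.8436,
t_c = ln(5.087 × 0.8436) / (0.585 − 0.115) = ln(4.291) / 0.4700 = 1.457/0.4700 = 3.099 d.
D_c = (k_d/k_r) L₀ e^(−k_d t_c) = (0.115/0.585) × 48.6 × e^(−0.115×3.099) = 0.1966 × 48.6 × 0.7002 = 6.690 mg/L.
Minimum DO = C_s − D_c = 11.5 − 6.690 = 4.810 mg/L.
x_c = v t_c = 0.909 m/s × 3.099 d × 86400 s/d = 243400 m ≈ 243 km.

t_c ≈ 3.10 d; D_c ≈ 6.69 mg/L; min DO ≈ 4.81 mg/L; x_c ≈ 243 km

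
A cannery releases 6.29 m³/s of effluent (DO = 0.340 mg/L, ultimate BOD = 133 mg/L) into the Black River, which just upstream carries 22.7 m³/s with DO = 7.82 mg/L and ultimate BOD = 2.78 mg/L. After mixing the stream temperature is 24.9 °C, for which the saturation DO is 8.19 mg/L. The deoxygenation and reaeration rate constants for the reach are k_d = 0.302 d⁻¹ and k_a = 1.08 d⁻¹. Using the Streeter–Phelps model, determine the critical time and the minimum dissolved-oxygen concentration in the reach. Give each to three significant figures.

Mixed DO = (22.7×7.82 + 6.29×0.340)/(22.7+6.29) = 179.7/28.99 = 6.197 mg/L.
Mixed L₀ = (22.7×2.78 + 6.29×133)/(28.99) = 899.7/28.99 = 31.03 mg/L.
Initial deficit D₀ = C_s − DO₀ = 8.19 − 6.197 = 1.993 mg/L.
t_c = (1/0.7780) ln[(1.08/0.302)(1 − 1.993×0.7780/(0.302×31.03))] = 1.285 × ln(2.985) = 1.405 d.
D_c = (0.302/1.08) × 31.03 × e^(−0.302×1.405) = 0.2796 × 31.03 × 0.6541 = 5.677 mg/L.
Minimum DO = 8.19 − 5.677 = 2.513 mg/L.

t_c ≈ 1.41 d; minimum DO ≈ 2.51 mg/L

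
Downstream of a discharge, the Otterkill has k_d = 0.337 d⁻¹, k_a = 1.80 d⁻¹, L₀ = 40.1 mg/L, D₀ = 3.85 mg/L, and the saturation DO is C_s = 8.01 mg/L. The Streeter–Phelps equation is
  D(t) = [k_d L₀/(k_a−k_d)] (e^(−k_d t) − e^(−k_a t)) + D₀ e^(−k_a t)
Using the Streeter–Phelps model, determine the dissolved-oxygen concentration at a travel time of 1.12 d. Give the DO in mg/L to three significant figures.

DO ≈ 2.39 mg/L

k_d L₀/(k_a−k_d) = 0.337×40.1/(1.80−0.337) = 13.51/1.463 = 9.237 mg/L.
e^(−k_d t) = e^(−0.337×1.120) = 0.6856; e^(−k_a t) = e^(−1.80×1.120) = 0.1332.
D = 9.237 × (0.6856 − 0.1332) + 3.85 × 0.1332 = 5.103 + 0.5128 = 5.616 mg/L.
DO = C_s − D = 8.01 − 5.616 = 2.394 mg/L.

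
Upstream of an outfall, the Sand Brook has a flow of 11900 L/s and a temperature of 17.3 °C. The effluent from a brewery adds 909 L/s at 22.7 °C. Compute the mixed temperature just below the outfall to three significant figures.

Flow-weighted mixing: C = (Q_r C_r + Q_w C_w)/(Q_r + Q_w)
= (11900×17.3 + 909×22.7)/(11900 + 909) = 226500/12810 = 17.68 °C.

17.7 °C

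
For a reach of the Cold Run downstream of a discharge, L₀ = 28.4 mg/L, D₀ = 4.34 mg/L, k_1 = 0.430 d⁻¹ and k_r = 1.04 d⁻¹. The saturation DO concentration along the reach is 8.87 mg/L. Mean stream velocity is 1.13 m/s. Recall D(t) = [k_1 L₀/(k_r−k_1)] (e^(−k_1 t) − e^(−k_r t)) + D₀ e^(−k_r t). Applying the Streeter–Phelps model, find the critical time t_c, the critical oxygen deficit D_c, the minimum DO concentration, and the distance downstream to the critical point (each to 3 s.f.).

t_c ≈ 1.05 d; D_c ≈ 7.48 mg/L; min DO ≈ 1.39 mg/L; x_c ≈ 102 km

t_c = [1/(k_r−k_1)] ln[(k_r/k_1)(1 − D₀(k_r−k_1)/(k_1 L₀))]
= [1/(1.04−0.430)] ln[(1.04/0.430)(1 − 4.34×0.6100/(0.430×28.4))]
= (1/0.6100) ln[2.419 × 0.7832] = 1.639 × ln(1.894) = 1.639 × 0.6388 = 1.047 d.
L(t_c) = L₀ e^(−k_1 t_c) = 28.4 × 0.6374 = 18.10 mg/L, and at the critical point k_r D_c = k_1 L, so D_c = (0.430/1.04) × 18.10 = 7.485 mg/L.
Minimum DO = C_s − D_c = 8.87 − 7.485 = 1.385 mg/L.
x_c = v t_c = 1.13 m/s × 1.047 d × 86400 s/d = 102200 m ≈ 102 km.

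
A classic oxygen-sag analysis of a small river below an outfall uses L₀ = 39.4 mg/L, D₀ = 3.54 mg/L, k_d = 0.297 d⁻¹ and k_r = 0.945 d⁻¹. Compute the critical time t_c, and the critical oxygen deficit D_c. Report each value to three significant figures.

With k_r/k_d = 3.182 and 1 − D₀(k_r−k_d)/(k_d L₀) = 0.8040,
t_c = ln(3.182 × 0.8040) / (0.945 − 0.297) = ln(2.558) / 0.6480 = 0.9393/0.6480 = 1.449 d.
D_c = (k_d/k_r) L₀ e^(−k_d t_c) = (0.297/0.945) × 39.4 × e^(−0.297×1.449) = 0.3143 × 39.4 × 0.6502 = 8.051 mg/L.

t_c ≈ 1.45 d; D_c ≈ 8.05 mg/L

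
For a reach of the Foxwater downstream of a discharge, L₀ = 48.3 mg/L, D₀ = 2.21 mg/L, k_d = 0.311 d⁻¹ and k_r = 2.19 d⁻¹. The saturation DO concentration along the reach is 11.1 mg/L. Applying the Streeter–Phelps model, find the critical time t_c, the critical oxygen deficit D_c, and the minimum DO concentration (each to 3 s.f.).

t_c ≈ 0.867 d; D_c ≈ 5.24 mg/L; min DO ≈ 5.86 mg/L

With k_r/k_d = 7.042 and 1 − D₀(k_r−k_d)/(k_d L₀) = 0.7236,
t_c = ln(7.042 × 0.7236) / (2.19 − 0.311) = ln(5.095) / 1.879 = 1.628/1.879 = 0.8666 d.
D_c = (k_d/k_r) L₀ e^(−k_d t_c) = (0.311/2.19) × 48.3 × e^(−0.311×0.8666) = 0.1420 × 48.3 × 0.7638 = 5.239 mg/L.
Minimum DO = C_s − D_c = 11.1 − 5.239 = 5.861 mg/L.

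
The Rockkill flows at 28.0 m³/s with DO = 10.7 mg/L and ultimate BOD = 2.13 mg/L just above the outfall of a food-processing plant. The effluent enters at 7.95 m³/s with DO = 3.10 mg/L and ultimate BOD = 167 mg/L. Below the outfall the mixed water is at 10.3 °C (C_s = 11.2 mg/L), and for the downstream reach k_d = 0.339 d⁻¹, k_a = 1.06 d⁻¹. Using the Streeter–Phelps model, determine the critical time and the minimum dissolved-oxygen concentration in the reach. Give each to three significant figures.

t_c ≈ 1.40 d; minimum DO ≈ 3.53 mg/L

Mixed DO = (28.0×10.7 + 7.95×3.10)/(28.0+7.95) = 324.2/35.95 = 9.019 mg/L.
Mixed L₀ = (28.0×2.13 + 7.95×167)/(35.95) = 1387/35.95 = 38.59 mg/L.
Initial deficit D₀ = C_s − DO₀ = 11.2 − 9.019 = 2.181 mg/L.
t_c = (1/0.7210) ln[(1.06/0.339)(1 − 2.181×0.7210/(0.339×38.59))] = 1.387 × ln(2.751) = 1.404 d.
D_c = (0.339/1.06) × 38.59 × e^(−0.339×1.404) = 0.3198 × 38.59 × 0.6214 = 7.669 mg/L.
Minimum DO = 11.2 − 7.669 = 3.531 mg/L.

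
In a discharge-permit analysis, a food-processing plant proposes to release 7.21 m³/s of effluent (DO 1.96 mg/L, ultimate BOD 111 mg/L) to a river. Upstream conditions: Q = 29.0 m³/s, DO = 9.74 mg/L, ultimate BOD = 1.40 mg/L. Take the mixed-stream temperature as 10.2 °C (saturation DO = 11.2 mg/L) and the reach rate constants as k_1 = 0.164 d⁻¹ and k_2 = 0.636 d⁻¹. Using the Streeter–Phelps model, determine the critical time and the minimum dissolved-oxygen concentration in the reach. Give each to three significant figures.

Mixed DO = (29.0×9.74 + 7.21×1.96)/(29.0+7.21) = 296.6/36.21 = 8.191 mg/L.
Mixed L₀ = (29.0×1.40 + 7.21×111)/(36.21) = 840.9/36.21 = 23.22 mg/L.
Initial deficit D₀ = C_s − DO₀ = 11.2 − 8.191 = 3.009 mg/L.
t_c = (1/0.4720) ln[(0.636/0.164)(1 − 3.009×0.4720/(0.164×23.22))] = 2.119 × ln(2.432) = 1.883 d.
D_c = (0.164/0.636) × 23.22 × e^(−0.164×1.883) = 0.2579 × 23.22 × 0.7344 = 4.398 mg/L.
Minimum DO = 11.2 − 4.398 = 6.802 mg/L.

t_c ≈ 1.88 d; minimum DO ≈ 6.80 mg/L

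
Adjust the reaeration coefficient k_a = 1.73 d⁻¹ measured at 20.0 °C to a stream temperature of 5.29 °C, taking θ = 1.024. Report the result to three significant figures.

k_a ≈ 1.22 d⁻¹

k_a(T₂) = k_a(T₁) · θ^(T₂−T₁) = 1.73 × 1.024^(5.29−20.0)
= 1.73 × 1.024^-14.7 = 1.73 × 0.7055 = 1.220 d⁻¹.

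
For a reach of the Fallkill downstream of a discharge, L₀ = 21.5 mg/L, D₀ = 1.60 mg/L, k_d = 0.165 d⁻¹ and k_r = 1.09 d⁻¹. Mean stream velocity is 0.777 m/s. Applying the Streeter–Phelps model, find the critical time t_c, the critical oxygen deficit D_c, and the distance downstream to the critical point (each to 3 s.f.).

t_c ≈ 1.46 d; D_c ≈ 2.56 mg/L; x_c ≈ 97.8 km

t_c = [1/(k_r−k_d)] ln[(k_r/k_d)(1 − D₀(k_r−k_d)/(k_d L₀))]
= [1/(1.09−0.165)] ln[(1.09/0.165)(1 − 1.60×0.9250/(0.165×21.5))]
= (1/0.9250) ln[6.606 × 0.5828] = 1.081 × ln(3.850) = 1.081 × 1.348 = 1.457 d.
D_c = (k_d/k_r) L₀ e^(−k_d t_c) = (0.165/1.09) × 21.5 × e^(−0.165×1.457) = 0.1514 × 21.5 × 0.7863 = 2.559 mg/L.
x_c = v t_c = 0.777 m/s × 1.457 d × 86400 s/d = 97840 m ≈ 97.8 km.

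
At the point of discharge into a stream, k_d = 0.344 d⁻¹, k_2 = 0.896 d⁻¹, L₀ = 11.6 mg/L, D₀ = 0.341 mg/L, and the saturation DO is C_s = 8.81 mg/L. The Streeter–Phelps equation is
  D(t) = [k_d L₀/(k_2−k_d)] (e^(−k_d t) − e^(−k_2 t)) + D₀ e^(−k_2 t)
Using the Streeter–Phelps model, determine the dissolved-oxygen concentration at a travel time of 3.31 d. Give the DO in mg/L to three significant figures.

k_d L₀/(k_2−k_d) = 0.344×11.6/(0.896−0.344) = 3.990/0.5520 = 7.229 mg/L.
e^(−k_d t) = e^(−0.344×3.310) = 0.3203; e^(−k_2 t) = e^(−0.896×3.310) = 0.05152.
D = 7.229 × (0.3203 − 0.05152) + 0.341 × 0.05152 = 1.943 + 0.01757 = 1.960 mg/L.
DO = C_s − D = 8.81 − 1.960 = 6.850 mg/L.

DO ≈ 6.85 mg/L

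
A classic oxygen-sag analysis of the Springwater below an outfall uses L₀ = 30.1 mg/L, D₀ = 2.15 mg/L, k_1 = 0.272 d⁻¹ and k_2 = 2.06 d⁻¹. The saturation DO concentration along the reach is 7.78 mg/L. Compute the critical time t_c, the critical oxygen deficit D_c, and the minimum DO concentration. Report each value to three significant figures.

t_c = [1/(k_2−k_1)] ln[(k_2/k_1)(1 − D₀(k_2−k_1)/(k_1 L₀))]
= [1/(2.06−0.272)] ln[(2.06/0.272)(1 − 2.15×1.788/(0.272×30.1))]
= (1/1.788) ln[7.574 × 0.5305] = 0.5593 × ln(4.017) = 0.5593 × 1.391 = 0.7778 d.
L(t_c) = L₀ e^(−k_1 t_c) = 30.1 × 0.8093 = 24.36 mg/L, and at the critical point k_2 D_c = k_1 L, so D_c = (0.272/2.06) × 24.36 = 3.217 mg/L.
Minimum DO = C_s − D_c = 7.78 − 3.217 = 4.563 mg/L.

t_c ≈ 0.778 d; D_c ≈ 3.22 mg/L; min DO ≈ 4.56 mg/L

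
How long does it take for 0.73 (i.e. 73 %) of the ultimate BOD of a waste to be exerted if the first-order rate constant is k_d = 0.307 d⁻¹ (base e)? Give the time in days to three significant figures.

t ≈ 4.26 d

y/L₀ = 1 − e^(−k_d t) = 0.73 ⇒ e^(−k_d t) = 0.270
t = −ln(0.270) / 0.307 = 1.309 / 0.307 = 4.265 d.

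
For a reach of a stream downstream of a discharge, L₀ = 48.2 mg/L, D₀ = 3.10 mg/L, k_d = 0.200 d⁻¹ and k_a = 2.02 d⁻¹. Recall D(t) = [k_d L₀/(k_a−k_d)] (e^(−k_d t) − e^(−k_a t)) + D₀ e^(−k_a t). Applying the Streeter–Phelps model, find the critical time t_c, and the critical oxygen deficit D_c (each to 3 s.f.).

t_c ≈ 0.787 d; D_c ≈ 4.08 mg/L

At the critical point dD/dt = 0, so k_d L₀ e^(−k_d t) = k_a D. Substituting D(t) from the Streeter–Phelps equation and solving for t gives
t_c = ln[(k_a/k_d)(1 − D₀(k_a−k_d)/(k_d L₀))] / (k_a−k_d).
Here k_a−k_d = 1.820 d⁻¹ and 1 − D₀(k_a−k_d)/(k_d L₀) = 1 − 3.10×1.820/(0.200×48.2) = 0.4147, so
t_c = ln(10.10 × 0.4147) / 1.820 = 1.432 / 1.820 = 0.7870 d.
D_c = (k_d/k_a) L₀ e^(−k_d t_c) = (0.200/2.02) × 48.2 × e^(−0.200×0.7870) = 0.09901 × 48.2 × 0.8544 = 4.077 mg/L.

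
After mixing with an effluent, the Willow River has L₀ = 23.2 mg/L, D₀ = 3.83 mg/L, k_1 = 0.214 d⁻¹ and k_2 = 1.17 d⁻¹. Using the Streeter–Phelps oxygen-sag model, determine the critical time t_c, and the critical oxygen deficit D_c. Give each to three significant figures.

t_c ≈ 0.378 d; D_c ≈ 3.91 mg/L

At the critical point dD/dt = 0, so k_1 L₀ e^(−k_1 t) = k_2 D. Substituting D(t) from the Streeter–Phelps equation and solving for t gives
t_c = ln[(k_2/k_1)(1 − D₀(k_2−k_1)/(k_1 L₀))] / (k_2−k_1).
Here k_2−k_1 = 0.9560 d⁻¹ and 1 − D₀(k_2−k_1)/(k_1 L₀) = 1 − 3.83×0.9560/(0.214×23.2) = 0.2625, so
t_c = ln(5.467 × 0.2625) / 0.9560 = 0.3613 / 0.9560 = 0.3780 d.
L(t_c) = L₀ e^(−k_1 t_c) = 23.2 × 0.9223 = 21.40 mg/L, and at the critical point k_2 D_c = k_1 L, so D_c = (0.214/1.17) × 21.40 = 3.914 mg/L.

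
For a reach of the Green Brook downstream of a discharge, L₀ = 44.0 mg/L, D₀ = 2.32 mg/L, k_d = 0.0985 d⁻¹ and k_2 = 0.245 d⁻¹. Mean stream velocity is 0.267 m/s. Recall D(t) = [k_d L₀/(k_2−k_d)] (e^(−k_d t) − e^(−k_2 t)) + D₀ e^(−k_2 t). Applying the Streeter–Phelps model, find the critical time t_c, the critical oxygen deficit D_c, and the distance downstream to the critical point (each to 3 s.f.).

t_c = [1/(k_2−k_d)] ln[(k_2/k_d)(1 − D₀(k_2−k_d)/(k_d L₀))]
= [1/(0.245−0.0985)] ln[(0.245/0.0985)(1 − 2.32×0.1465/(0.0985×44.0))]
= (1/0.1465) ln[2.487 × 0.9216] = 6.826 × ln(2.292) = 6.826 × 0.8295 = 5.662 d.
D_c = (k_d/k_2) L₀ e^(−k_d t_c) = (0.0985/0.245) × 44.0 × e^(−0.0985×5.662) = 0.4020 × 44.0 × 0.5725 = 10.13 mg/L.
x_c = v t_c = 0.267 m/s × 5.662 d × 86400 s/d = 130600 m ≈ 131 km.

t_c ≈ 5.66 d; D_c ≈ 10.1 mg/L; x_c ≈ 131 km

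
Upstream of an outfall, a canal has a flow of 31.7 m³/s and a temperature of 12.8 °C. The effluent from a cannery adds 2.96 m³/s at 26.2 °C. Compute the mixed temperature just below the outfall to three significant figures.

13.9 °C

Flow-weighted mixing: C = (Q_r C_r + Q_w C_w)/(Q_r + Q_w)
= (31.7×12.8 + 2.96×26.2)/(31.7 + 2.96) = 483.3/34.66 = 13.94 °C.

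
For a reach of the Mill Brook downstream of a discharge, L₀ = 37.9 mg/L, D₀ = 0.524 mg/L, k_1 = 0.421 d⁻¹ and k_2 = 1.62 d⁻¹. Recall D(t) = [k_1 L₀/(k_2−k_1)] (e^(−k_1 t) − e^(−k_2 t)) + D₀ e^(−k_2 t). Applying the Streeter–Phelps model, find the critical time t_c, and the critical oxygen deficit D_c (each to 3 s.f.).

t_c ≈ 1.09 d; D_c ≈ 6.22 mg/L

At the critical point dD/dt = 0, so k_1 L₀ e^(−k_1 t) = k_2 D. Substituting D(t) from the Streeter–Phelps equation and solving for t gives
t_c = ln[(k_2/k_1)(1 − D₀(k_2−k_1)/(k_1 L₀))] / (k_2−k_1).
Here k_2−k_1 = 1.199 d⁻¹ and 1 − D₀(k_2−k_1)/(k_1 L₀) = 1 − 0.524×1.199/(0.421×37.9) = 0.9606, so
t_c = ln(3.848 × 0.9606) / 1.199 = 1.307 / 1.199 = 1.090 d.
L(t_c) = L₀ e^(−k_1 t_c) = 37.9 × 0.6319 = 23.95 mg/L, and at the critical point k_2 D_c = k_1 L, so D_c = (0.421/1.62) × 23.95 = 6.224 mg/L.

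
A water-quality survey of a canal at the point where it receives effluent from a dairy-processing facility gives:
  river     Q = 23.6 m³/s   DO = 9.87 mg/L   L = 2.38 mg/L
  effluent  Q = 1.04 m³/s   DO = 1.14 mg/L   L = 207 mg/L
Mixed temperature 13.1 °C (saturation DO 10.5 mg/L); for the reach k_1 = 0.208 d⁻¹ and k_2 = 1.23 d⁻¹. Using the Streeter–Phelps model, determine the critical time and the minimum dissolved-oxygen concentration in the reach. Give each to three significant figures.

t_c ≈ 1.16 d; minimum DO ≈ 9.04 mg/L

Mixed DO = (23.6×9.87 + 1.04×1.14)/(23.6+1.04) = 234.1/24.64 = 9.502 mg/L.
Mixed L₀ = (23.6×2.38 + 1.04×207)/(24.64) = 271.4/24.64 = 11.02 mg/L.
Initial deficit D₀ = C_s − DO₀ = 10.5 − 9.502 = 0.9985 mg/L.
t_c = (1/1.022) ln[(1.23/0.208)(1 − 0.9985×1.022/(0.208×11.02))] = 0.9785 × ln(3.280) = 1.162 d.
D_c = (0.208/1.23) × 11.02 × e^(−0.208×1.162) = 0.1691 × 11.02 × 0.7852 = 1.463 mg/L.
Minimum DO = 10.5 − 1.463 = 9.037 mg/L.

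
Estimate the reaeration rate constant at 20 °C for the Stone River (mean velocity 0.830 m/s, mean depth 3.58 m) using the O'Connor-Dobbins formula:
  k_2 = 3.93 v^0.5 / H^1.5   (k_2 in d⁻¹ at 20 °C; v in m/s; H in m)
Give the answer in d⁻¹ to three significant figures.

k_2 = 3.93 × 0.830^0.5 / 3.58^1.5 = 3.93 × 0.9110 / 6.774 = 0.5286 d⁻¹.

k_2 ≈ 0.529 d⁻¹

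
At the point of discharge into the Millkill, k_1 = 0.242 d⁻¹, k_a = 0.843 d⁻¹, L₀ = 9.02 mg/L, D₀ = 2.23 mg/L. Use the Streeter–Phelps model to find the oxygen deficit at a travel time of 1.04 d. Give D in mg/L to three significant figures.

k_1 L₀/(k_a−k_1) = 0.242×9.02/(0.843−0.242) = 2.183/0.6010 = 3.632 mg/L.
e^(−k_1 t) = e^(−0.242×1.040) = 0.7775; e^(−k_a t) = e^(−0.843×1.040) = 0.4161.
D = 3.632 × (0.7775 − 0.4161) + 2.23 × 0.4161 = 1.312 + 0.9280 = 2.240 mg/L.

D ≈ 2.24 mg/L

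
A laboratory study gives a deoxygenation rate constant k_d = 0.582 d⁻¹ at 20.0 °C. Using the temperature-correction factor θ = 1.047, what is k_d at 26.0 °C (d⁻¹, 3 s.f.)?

k_d(T₂) = k_d(T₁) · θ^(T₂−T₁) = 0.582 × 1.047^(26.0−20.0)
= 0.582 × 1.047^6.00 = 0.582 × 1.317 = 0.7667 d⁻¹.

k_d ≈ 0.767 d⁻¹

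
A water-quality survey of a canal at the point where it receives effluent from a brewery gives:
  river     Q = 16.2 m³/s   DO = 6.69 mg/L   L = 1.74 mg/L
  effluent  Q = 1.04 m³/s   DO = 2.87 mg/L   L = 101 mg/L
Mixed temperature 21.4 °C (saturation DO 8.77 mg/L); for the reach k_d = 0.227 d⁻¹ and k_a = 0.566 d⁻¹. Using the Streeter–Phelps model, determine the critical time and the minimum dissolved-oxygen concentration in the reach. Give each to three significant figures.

Mixed DO = (16.2×6.69 + 1.04×2.87)/(16.2+1.04) = 111.4/17.24 = 6.460 mg/L.
Mixed L₀ = (16.2×1.74 + 1.04×101)/(17.24) = 133.2/17.24 = 7.728 mg/L.
Initial deficit D₀ = C_s − DO₀ = 8.77 − 6.460 = 2.310 mg/L.
t_c = (1/0.3390) ln[(0.566/0.227)(1 − 2.310×0.3390/(0.227×7.728))] = 2.950 × ln(1.380) = 0.9504 d.
D_c = (0.227/0.566) × 7.728 × e^(−0.227×0.9504) = 0.4011 × 7.728 × 0.8060 = 2.498 mg/L.
Minimum DO = 8.77 − 2.498 = 6.272 mg/L.

t_c ≈ 0.950 d; minimum DO ≈ 6.27 mg/L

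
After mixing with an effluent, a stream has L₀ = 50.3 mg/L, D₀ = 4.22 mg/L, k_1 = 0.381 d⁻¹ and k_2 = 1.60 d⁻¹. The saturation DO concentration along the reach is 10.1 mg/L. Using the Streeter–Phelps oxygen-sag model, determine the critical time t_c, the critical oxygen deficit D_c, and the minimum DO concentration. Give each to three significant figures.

t_c ≈ 0.921 d; D_c ≈ 8.43 mg/L; min DO ≈ 1.67 mg/L

At the critical point dD/dt = 0, so k_1 L₀ e^(−k_1 t) = k_2 D. Substituting D(t) from the Streeter–Phelps equation and solving for t gives
t_c = ln[(k_2/k_1)(1 − D₀(k_2−k_1)/(k_1 L₀))] / (k_2−k_1).
Here k_2−k_1 = 1.219 d⁻¹ and 1 − D₀(k_2−k_1)/(k_1 L₀) = 1 − 4.22×1.219/(0.381×50.3) = 0.7316, so
t_c = ln(4.199 × 0.7316) / 1.219 = 1.122 / 1.219 = 0.9208 d.
D_c = (k_1/k_2) L₀ e^(−k_1 t_c) = (0.381/1.60) × 50.3 × e^(−0.381×0.9208) = 0.2381 × 50.3 × 0.7041 = 8.434 mg/L.
Minimum DO = C_s − D_c = 10.1 − 8.434 = 1.666 mg/L.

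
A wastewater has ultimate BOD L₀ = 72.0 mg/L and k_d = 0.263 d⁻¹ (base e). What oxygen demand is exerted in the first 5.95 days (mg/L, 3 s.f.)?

y_t = L₀(1 − e^(−k_d t)) = 72.0 × (1 − e^(−0.263×5.95))
= 72.0 × (1 − 0.2091) = 72.0 × 0.7909 = 56.94 mg/L.

y ≈ 56.9 mg/L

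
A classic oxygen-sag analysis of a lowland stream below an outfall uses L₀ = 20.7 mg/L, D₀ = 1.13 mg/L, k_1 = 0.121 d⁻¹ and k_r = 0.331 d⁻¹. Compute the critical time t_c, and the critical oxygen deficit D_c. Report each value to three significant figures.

At the critical point dD/dt = 0, so k_1 L₀ e^(−k_1 t) = k_r D. Substituting D(t) from the Streeter–Phelps equation and solving for t gives
t_c = ln[(k_r/k_1)(1 − D₀(k_r−k_1)/(k_1 L₀))] / (k_r−k_1).
Here k_r−k_1 = 0.2100 d⁻¹ and 1 − D₀(k_r−k_1)/(k_1 L₀) = 1 − 1.13×0.2100/(0.121×20.7) = 0.9053, so
t_c = ln(2.736 × 0.9053) / 0.2100 = 0.9068 / 0.2100 = 4.318 d.
D_c = (k_1/k_r) L₀ e^(−k_1 t_c) = (0.121/0.331) × 20.7 × e^(−0.121×4.318) = 0.3656 × 20.7 × 0.5930 = 4.488 mg/L.

t_c ≈ 4.32 d; D_c ≈ 4.49 mg/L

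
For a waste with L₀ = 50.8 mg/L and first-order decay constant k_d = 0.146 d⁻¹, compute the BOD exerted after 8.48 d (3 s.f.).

y_t = L₀(1 − e^(−k_d t)) = 50.8 × (1 − e^(−0.146×8.48))
= 50.8 × (1 − 0.2899) = 50.8 × 0.7101 = 36.07 mg/L.

y ≈ 36.1 mg/L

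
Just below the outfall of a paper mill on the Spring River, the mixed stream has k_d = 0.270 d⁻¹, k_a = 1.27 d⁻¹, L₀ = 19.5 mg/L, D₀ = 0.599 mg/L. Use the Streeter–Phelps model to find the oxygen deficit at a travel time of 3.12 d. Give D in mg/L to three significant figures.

D ≈ 2.18 mg/L

k_d L₀/(k_a−k_d) = 0.270×19.5/(1.27−0.270) = 5.265/1.000 = 5.265 mg/L.
e^(−k_d t) = e^(−0.270×3.120) = 0.4307; e^(−k_a t) = e^(−1.27×3.120) = 0.01902.
D = 5.265 × (0.4307 − 0.01902) + 0.599 × 0.01902 = 2.167 + 0.01139 = 2.179 mg/L.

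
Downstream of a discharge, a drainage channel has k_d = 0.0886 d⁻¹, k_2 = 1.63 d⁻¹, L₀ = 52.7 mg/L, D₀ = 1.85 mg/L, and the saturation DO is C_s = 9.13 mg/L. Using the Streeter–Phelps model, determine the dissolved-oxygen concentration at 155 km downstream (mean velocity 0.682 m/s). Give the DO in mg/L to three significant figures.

Travel time t = x/v = 155 km / (0.682 m/s) = 155000 m / 0.682 m/s = 227300 s = 2.630 d.
k_d L₀/(k_2−k_d) = 0.0886×52.7/(1.63−0.0886) = 4.669/1.541 = 3.029 mg/L.
e^(−k_d t) = e^(−0.0886×2.630) = 0.7921; e^(−k_2 t) = e^(−1.63×2.630) = 0.01374.
D = 3.029 × (0.7921 − 0.01374) + 1.85 × 0.01374 = 2.358 + 0.02541 = 2.383 mg/L.
DO = C_s − D = 9.13 − 2.383 = 6.747 mg/L.

DO ≈ 6.75 mg/L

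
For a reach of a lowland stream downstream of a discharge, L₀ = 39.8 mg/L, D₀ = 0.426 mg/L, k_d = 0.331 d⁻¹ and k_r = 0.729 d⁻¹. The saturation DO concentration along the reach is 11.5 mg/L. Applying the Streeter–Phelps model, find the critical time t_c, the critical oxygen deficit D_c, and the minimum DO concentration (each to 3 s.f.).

At the critical point dD/dt = 0, so k_d L₀ e^(−k_d t) = k_r D. Substituting D(t) from the Streeter–Phelps equation and solving for t gives
t_c = ln[(k_r/k_d)(1 − D₀(k_r−k_d)/(k_d L₀))] / (k_r−k_d).
Here k_r−k_d = 0.3980 d⁻¹ and 1 − D₀(k_r−k_d)/(k_d L₀) = 1 − 0.426×0.3980/(0.331×39.8) = 0.9871, so
t_c = ln(2.202 × 0.9871) / 0.3980 = 0.7766 / 0.3980 = 1.951 d.
D_c = (k_d/k_r) L₀ e^(−k_d t_c) = (0.331/0.729) × 39.8 × e^(−0.331×1.951) = 0.4540 × 39.8 × 0.5242 = 9.473 mg/L.
Minimum DO = C_s − D_c = 11.5 − 9.473 = 2.027 mg/L.

t_c ≈ 1.95 d; D_c ≈ 9.47 mg/L; min DO ≈ 2.03 mg/L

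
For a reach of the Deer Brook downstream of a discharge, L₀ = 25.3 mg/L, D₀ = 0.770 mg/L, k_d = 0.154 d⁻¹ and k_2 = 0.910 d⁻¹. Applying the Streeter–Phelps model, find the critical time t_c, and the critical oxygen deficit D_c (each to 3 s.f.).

t_c ≈ 2.14 d; D_c ≈ 3.08 mg/L

t_c = [1/(k_2−k_d)] ln[(k_2/k_d)(1 − D₀(k_2−k_d)/(k_d L₀))]
= [1/(0.910−0.154)] ln[(0.910/0.154)(1 − 0.770×0.7560/(0.154×25.3))]
= (1/0.7560) ln[5.909 × 0.8506] = 1.323 × ln(5.026) = 1.323 × 1.615 = 2.136 d.
D_c = (k_d/k_2) L₀ e^(−k_d t_c) = (0.154/0.910) × 25.3 × e^(−0.154×2.136) = 0.1692 × 25.3 × 0.7197 = 3.081 mg/L.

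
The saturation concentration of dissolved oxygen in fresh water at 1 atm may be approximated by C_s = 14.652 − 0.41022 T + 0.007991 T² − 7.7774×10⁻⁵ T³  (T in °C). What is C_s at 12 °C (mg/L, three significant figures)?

C_s = 14.652 − 0.41022×12 + 0.007991×12² − 7.7774×10⁻⁵×12³ = 10.75 mg/L.

C_s ≈ 10.7 mg/L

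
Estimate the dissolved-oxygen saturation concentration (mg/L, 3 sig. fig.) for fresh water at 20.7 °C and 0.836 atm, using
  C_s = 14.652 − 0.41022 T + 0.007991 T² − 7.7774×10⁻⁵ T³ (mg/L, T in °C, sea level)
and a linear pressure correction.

C_s ≈ 7.44 mg/L

At sea level: C_s = 14.652 − 0.41022×20.7 + 0.007991×20.7² − 7.7774×10⁻⁵×20.7³ = 8.895 mg/L.
Pressure correction: C_s' = 8.895 × 0.836 = 7.436 mg/L.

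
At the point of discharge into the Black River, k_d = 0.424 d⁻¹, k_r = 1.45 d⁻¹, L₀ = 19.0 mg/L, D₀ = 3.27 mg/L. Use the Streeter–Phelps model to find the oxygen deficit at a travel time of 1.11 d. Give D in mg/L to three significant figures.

D ≈ 3.99 mg/L

k_d L₀/(k_r−k_d) = 0.424×19.0/(1.45−0.424) = 8.056/1.026 = 7.852 mg/L.
e^(−k_d t) = e^(−0.424×1.110) = 0.6246; e^(−k_r t) = e^(−1.45×1.110) = 0.2000.
D = 7.852 × (0.6246 − 0.2000) + 3.27 × 0.2000 = 3.334 + 0.6540 = 3.988 mg/L.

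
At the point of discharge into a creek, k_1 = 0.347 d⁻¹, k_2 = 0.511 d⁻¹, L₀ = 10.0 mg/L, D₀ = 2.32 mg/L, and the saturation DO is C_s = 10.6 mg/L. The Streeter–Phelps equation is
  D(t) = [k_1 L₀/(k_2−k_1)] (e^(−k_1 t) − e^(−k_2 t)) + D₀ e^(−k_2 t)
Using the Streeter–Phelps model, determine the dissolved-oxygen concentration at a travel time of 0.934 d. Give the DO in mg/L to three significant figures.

k_1 L₀/(k_2−k_1) = 0.347×10.0/(0.511−0.347) = 3.470/0.1640 = 21.16 mg/L.
e^(−k_1 t) = e^(−0.347×0.9340) = 0.7232; e^(−k_2 t) = e^(−0.511×0.9340) = 0.6205.
D = 21.16 × (0.7232 − 0.6205) + 2.32 × 0.6205 = 2.173 + 1.439 = 3.613 mg/L.
DO = C_s − D = 10.6 − 3.613 = 6.987 mg/L.

DO ≈ 6.99 mg/L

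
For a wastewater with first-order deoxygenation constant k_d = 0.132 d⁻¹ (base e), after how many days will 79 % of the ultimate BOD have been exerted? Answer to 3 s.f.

y/L₀ = 1 − e^(−k_d t) = 0.79 ⇒ e^(−k_d t) = 0.210
t = −ln(0.210) / 0.132 = 1.561 / 0.132 = 11.82 d.

t ≈ 11.8 d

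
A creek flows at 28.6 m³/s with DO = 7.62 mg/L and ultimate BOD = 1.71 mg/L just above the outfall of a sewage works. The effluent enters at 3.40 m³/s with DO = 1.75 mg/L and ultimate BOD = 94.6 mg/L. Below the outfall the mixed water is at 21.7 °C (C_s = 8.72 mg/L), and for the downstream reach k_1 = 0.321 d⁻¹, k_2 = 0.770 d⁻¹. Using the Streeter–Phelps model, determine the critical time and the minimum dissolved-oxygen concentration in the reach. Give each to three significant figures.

t_c ≈ 1.43 d; minimum DO ≈ 5.67 mg/L

Mixed DO = (28.6×7.62 + 3.40×1.75)/(28.6+3.40) = 223.9/32.00 = 6.996 mg/L.
Mixed L₀ = (28.6×1.71 + 3.40×94.6)/(32.00) = 370.5/32.00 = 11.58 mg/L.
Initial deficit D₀ = C_s − DO₀ = 8.72 − 6.996 = 1.724 mg/L.
t_c = (1/0.4490) ln[(0.770/0.321)(1 − 1.724×0.4490/(0.321×11.58))] = 2.227 × ln(1.899) = 1.429 d.
D_c = (0.321/0.770) × 11.58 × e^(−0.321×1.429) = 0.4169 × 11.58 × 0.6322 = 3.052 mg/L.
Minimum DO = 8.72 − 3.052 = 5.668 mg/L.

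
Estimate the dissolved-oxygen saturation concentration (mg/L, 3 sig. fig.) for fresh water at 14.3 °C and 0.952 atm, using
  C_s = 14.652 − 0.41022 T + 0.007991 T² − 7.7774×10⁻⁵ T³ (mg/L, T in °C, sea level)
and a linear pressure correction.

At sea level: C_s = 14.652 − 0.41022×14.3 + 0.007991×14.3² − 7.7774×10⁻⁵×14.3³ = 10.19 mg/L.
Pressure correction: C_s' = 10.19 × 0.952 = 9.703 mg/L.

C_s ≈ 9.70 mg/L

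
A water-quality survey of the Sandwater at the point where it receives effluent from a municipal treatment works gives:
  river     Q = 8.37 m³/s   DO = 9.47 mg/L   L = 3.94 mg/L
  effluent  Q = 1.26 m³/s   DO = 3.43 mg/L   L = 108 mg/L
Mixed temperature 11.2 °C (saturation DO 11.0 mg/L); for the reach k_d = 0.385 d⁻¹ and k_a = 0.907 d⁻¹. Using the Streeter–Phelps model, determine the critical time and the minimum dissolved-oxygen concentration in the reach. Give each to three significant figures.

t_c ≈ 1.26 d; minimum DO ≈ 6.42 mg/L

Mixed DO = (8.37×9.47 + 1.26×3.43)/(8.37+1.26) = 83.59/9.630 = 8.680 mg/L.
Mixed L₀ = (8.37×3.94 + 1.26×108)/(9.630) = 169.1/9.630 = 17.56 mg/L.
Initial deficit D₀ = C_s − DO₀ = 11.0 − 8.680 = 2.320 mg/L.
t_c = (1/0.5220) ln[(0.907/0.385)(1 − 2.320×0.5220/(0.385×17.56))] = 1.916 × ln(1.934) = 1.263 d.
D_c = (0.385/0.907) × 17.56 × e^(−0.385×1.263) = 0.4245 × 17.56 × 0.6149 = 4.582 mg/L.
Minimum DO = 11.0 − 4.582 = 6.418 mg/L.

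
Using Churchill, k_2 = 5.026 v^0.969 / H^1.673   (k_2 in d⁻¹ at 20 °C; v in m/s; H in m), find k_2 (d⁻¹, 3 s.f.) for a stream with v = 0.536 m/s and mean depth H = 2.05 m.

k_2 = 5.026 × 0.536^0.969 / 2.05^1.673 = 5.026 × 0.5465 / 3.323 = 0.8265 d⁻¹.

k_2 ≈ 0.826 d⁻¹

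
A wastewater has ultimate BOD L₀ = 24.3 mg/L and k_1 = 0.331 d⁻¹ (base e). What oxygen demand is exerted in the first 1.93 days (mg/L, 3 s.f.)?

y_t = L₀(1 − e^(−k_1 t)) = 24.3 × (1 − e^(−0.331×1.93))
= 24.3 × (1 − 0.5279) = 24.3 × 0.4721 = 11.47 mg/L.

y ≈ 11.5 mg/L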